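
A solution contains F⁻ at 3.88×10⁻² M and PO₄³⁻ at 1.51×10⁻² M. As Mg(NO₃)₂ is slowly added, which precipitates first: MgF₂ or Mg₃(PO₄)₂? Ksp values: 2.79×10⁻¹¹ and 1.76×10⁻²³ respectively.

MgF₂

Precipitation begins when Q = Ksp.
For MgF₂: [Mg²⁺] = (Ksp/[F⁻]^2) = 1.85×10⁻⁸ M
For Mg₃(PO₄)₂: [Mg²⁺] = (Ksp/[PO₄³⁻]^2)^(1/3) = 4.26×10⁻⁷ M
Since MgF₂ needs less Mg²⁺ to reach saturation, it precipitates first.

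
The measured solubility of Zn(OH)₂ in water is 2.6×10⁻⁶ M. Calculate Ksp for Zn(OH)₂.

Zn(OH)₂(s) ⇌ Zn²⁺(aq) + 2 OH⁻(aq)
Let s be the molar solubility. Then [Zn²⁺] = s and [OH⁻] = 2s.
Ksp = [Zn²⁺][OH⁻]^2 = s · (2s)^2 = 4s^3
Ksp = 4 × (2.6×10⁻⁶)^3 = 7.0×10⁻¹⁷

Ksp = 7.0×10⁻¹⁷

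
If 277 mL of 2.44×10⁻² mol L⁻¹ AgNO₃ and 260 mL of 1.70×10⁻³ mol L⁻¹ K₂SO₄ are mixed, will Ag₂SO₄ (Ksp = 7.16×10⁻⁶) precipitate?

No

Total volume after mixing = 277 + 260 = 537 mL.
[Ag⁺] = (2.44×10⁻²)(277)/537 = 1.26×10⁻² mol L⁻¹
[SO₄²⁻] = (1.70×10⁻³)(260)/537 = 8.23×10⁻⁴ mol L⁻¹
Q = [Ag⁺]^2[SO₄²⁻] = 1.30×10⁻⁷
Q < Ksp (1.30×10⁻⁷ vs 7.16×10⁻⁶); the solution remains unsaturated and no precipitate forms.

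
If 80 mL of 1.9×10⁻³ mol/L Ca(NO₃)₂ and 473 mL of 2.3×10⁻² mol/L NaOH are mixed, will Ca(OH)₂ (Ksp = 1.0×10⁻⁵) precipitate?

After mixing, V = 80 mL + 473 mL = 553 mL.
[Ca²⁺] = (1.9×10⁻³)(80)/553 = 2.7×10⁻⁴ mol/L
[OH⁻] = (2.3×10⁻²)(473)/553 = 2.0×10⁻² mol/L
Q = [Ca²⁺][OH⁻]^2 = 1.1×10⁻⁷
Q = 1.1×10⁻⁷ < Ksp = 1.0×10⁻⁵, so the solution is unsaturated and no precipitate forms.

No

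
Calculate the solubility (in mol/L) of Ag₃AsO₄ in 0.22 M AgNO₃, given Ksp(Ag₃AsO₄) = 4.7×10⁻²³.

Ag₃AsO₄(s) ⇌ 3 Ag⁺(aq) + AsO₄³⁻(aq)
Let s be the solubility of Ag₃AsO₄ here. The common ion gives [Ag⁺] ≈ 0.22 M, and [AsO₄³⁻] = s.
Ksp = [Ag⁺]^3[AsO₄³⁻] = (0.22)^3s
s = 4.7×10⁻²³ / (0.22)^3 = 4.4×10⁻²¹
s = 4.4×10⁻²¹ M

4.4×10⁻²¹ M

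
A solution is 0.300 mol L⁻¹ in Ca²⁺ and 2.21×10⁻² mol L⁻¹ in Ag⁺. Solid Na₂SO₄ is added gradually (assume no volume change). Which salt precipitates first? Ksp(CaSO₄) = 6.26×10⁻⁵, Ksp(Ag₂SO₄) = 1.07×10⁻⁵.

Precipitation of each salt begins when its ion product equals Ksp.
For CaSO₄: [SO₄²⁻] = (Ksp/[Ca²⁺]) = 2.09×10⁻⁴ mol L⁻¹
For Ag₂SO₄: [SO₄²⁻] = (Ksp/[Ag⁺]^2) = 2.19×10⁻² mol L⁻¹
Since CaSO₄ needs less SO₄²⁻ to reach saturation, it precipitates first.

CaSO₄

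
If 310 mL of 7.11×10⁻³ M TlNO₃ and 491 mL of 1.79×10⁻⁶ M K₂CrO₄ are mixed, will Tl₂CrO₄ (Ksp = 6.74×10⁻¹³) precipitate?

After mixing, V = 310 mL + 491 mL = 801 mL.
[Tl⁺] = (7.11×10⁻³)(310)/801 = 2.75×10⁻³ M
[CrO₄²⁻] = (1.79×10⁻⁶)(491)/801 = 1.10×10⁻⁶ M
Q = [Tl⁺]^2[CrO₄²⁻] = 8.31×10⁻¹²
Since Q (8.31×10⁻¹²) exceeds Ksp (6.74×10⁻¹³), Tl₂CrO₄ will precipitate.

Yes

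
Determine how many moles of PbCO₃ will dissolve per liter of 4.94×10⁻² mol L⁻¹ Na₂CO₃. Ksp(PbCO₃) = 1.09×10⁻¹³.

2.21×10⁻¹² M

PbCO₃(s) ⇌ Pb²⁺(aq) + CO₃²⁻(aq)
CO₃²⁻ is already present at 4.94×10⁻² mol L⁻¹. If s mol/L of PbCO₃ dissolves, [Pb²⁺] = s while [CO₃²⁻] ≈ 4.94×10⁻² mol L⁻¹.
Ksp = [Pb²⁺][CO₃²⁻] = s(4.94×10⁻²)
s = 1.09×10⁻¹³ / (4.94×10⁻²) = 2.21×10⁻¹²
s = 2.21×10⁻¹² mol L⁻¹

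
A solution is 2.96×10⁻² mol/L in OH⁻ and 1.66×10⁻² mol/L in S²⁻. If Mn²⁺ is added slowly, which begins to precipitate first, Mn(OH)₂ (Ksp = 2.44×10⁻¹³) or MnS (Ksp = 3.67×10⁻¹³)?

MnS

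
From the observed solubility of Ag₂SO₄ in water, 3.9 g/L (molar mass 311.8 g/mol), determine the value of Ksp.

Convert to molarity: s = 3.9 / 311.8 = 1.251×10⁻² mol/L
Ag₂SO₄(s) ⇌ 2 Ag⁺(aq) + SO₄²⁻(aq)
Call the molar solubility s, so that [Ag⁺] = 2s and [SO₄²⁻] = s.
Ksp = [Ag⁺]^2[SO₄²⁻] = (2s)^2 · s = 4s^3
Ksp = 4 × (1.251×10⁻²)^3 = 7.8×10⁻⁶

Ksp = 7.8×10⁻⁶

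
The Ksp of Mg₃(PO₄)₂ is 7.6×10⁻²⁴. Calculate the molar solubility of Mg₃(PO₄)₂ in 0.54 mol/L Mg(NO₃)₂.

Mg₃(PO₄)₂(s) ⇌ 3 Mg²⁺(aq) + 2 PO₄³⁻(aq)
Let s be the solubility of Mg₃(PO₄)₂ here. The common ion gives [Mg²⁺] ≈ 0.54 mol/L, and [PO₄³⁻] = 2s.
Ksp = [Mg²⁺]^3[PO₄³⁻]^2 = (0.54)^3(2s)^2
(2s)^2 = 7.6×10⁻²⁴ / (0.54)^3 = 4.8×10⁻²³
s = 3.5×10⁻¹² mol/L

3.5×10⁻¹² M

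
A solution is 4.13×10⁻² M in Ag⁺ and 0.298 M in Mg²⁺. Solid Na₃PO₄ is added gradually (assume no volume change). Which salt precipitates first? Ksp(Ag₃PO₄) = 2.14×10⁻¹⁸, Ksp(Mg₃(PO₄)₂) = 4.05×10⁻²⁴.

Each salt precipitates once Q = Ksp for that salt.
For Ag₃PO₄: [PO₄³⁻] = (Ksp/[Ag⁺]^3) = 3.04×10⁻¹⁴ M
For Mg₃(PO₄)₂: [PO₄³⁻] = (Ksp/[Mg²⁺]^3)^(1/2) = 1.24×10⁻¹¹ M
Since Ag₃PO₄ needs less PO₄³⁻ to reach saturation, it precipitates first.

Ag₃PO₄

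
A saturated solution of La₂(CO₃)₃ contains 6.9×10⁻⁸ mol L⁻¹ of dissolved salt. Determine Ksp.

La₂(CO₃)₃(s) ⇌ 2 La³⁺(aq) + 3 CO₃²⁻(aq)
If s mol/L of La₂(CO₃)₃ dissolves, [La³⁺] = 2s and [CO₃²⁻] = 3s.
Ksp = [La³⁺]^2[CO₃²⁻]^3 = (2s)^2 · (3s)^3 = 108s^5
Ksp = 108 × (6.9×10⁻⁸)^5 = 1.7×10⁻³⁴

Ksp = 1.7×10⁻³⁴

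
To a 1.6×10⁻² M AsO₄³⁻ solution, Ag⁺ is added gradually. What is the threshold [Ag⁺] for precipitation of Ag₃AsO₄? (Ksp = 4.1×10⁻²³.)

1.4×10⁻⁷ M

Precipitation of each salt begins when its ion product equals Ksp.
Ag₃AsO₄(s) ⇌ 3 Ag⁺(aq) + AsO₄³⁻(aq)
Ksp = [Ag⁺]^3[AsO₄³⁻] = [Ag⁺]^3(1.6×10⁻²)
[Ag⁺]^3 = 4.1×10⁻²³ / (1.6×10⁻²) = 2.6×10⁻²¹
[Ag⁺] = 1.4×10⁻⁷ M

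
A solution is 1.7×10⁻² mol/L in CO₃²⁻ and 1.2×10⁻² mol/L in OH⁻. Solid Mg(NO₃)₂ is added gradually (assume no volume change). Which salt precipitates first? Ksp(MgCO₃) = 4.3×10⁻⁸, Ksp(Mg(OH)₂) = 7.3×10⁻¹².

Mg(OH)₂

Precipitation of each salt begins when its ion product equals Ksp.
For MgCO₃: [Mg²⁺] = (Ksp/[CO₃²⁻]) = 2.5×10⁻⁶ mol/L
For Mg(OH)₂: [Mg²⁺] = (Ksp/[OH⁻]^2) = 5.1×10⁻⁸ mol/L
Mg(OH)₂ requires the lower [Mg²⁺], so it precipitates first.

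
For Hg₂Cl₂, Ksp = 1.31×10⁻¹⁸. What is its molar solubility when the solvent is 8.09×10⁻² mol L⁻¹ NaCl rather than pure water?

Hg₂Cl₂(s) ⇌ Hg₂²⁺(aq) + 2 Cl⁻(aq)
With Cl⁻ already at 8.09×10⁻² mol L⁻¹ and s small, take [Cl⁻] ≈ 8.09×10⁻² mol L⁻¹ and [Hg₂²⁺] = s.
Ksp = [Hg₂²⁺][Cl⁻]^2 = s(8.09×10⁻²)^2
s = 1.31×10⁻¹⁸ / (8.09×10⁻²)^2 = 2.00×10⁻¹⁶
s = 2.00×10⁻¹⁶ mol L⁻¹

2.00×10⁻¹⁶ M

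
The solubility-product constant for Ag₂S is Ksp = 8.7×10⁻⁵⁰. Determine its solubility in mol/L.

Ag₂S(s) ⇌ 2 Ag⁺(aq) + S²⁻(aq)
For each mole of Ag₂S that dissolves per liter, [Ag⁺] = 2s and [S²⁻] = s; let s denote this solubility.
Ksp = [Ag⁺]^2[S²⁻] = (2s)^2 · s = 4s^3
4s^3 = 8.7×10⁻⁵⁰  ⇒  s^3 = 2.2×10⁻⁵⁰
s = 2.8×10⁻¹⁷ mol L⁻¹

2.8×10⁻¹⁷ M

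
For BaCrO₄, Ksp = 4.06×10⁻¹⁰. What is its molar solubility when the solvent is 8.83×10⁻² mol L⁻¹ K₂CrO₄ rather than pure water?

4.60×10⁻⁹ M

BaCrO₄(s) ⇌ Ba²⁺(aq) + CrO₄²⁻(aq)
Let s be the solubility of BaCrO₄ here. The common ion gives [CrO₄²⁻] ≈ 8.83×10⁻² mol L⁻¹, and [Ba²⁺] = s.
Ksp = [Ba²⁺][CrO₄²⁻] = s(8.83×10⁻²)
s = 4.06×10⁻¹⁰ / (8.83×10⁻²) = 4.60×10⁻⁹
s = 4.60×10⁻⁹ mol L⁻¹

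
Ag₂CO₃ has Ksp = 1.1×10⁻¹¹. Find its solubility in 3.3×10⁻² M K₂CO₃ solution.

Ag₂CO₃(s) ⇌ 2 Ag⁺(aq) + CO₃²⁻(aq)
Let s be the solubility of Ag₂CO₃ here. The common ion gives [CO₃²⁻] ≈ 3.3×10⁻² M, and [Ag⁺] = 2s.
Ksp = [Ag⁺]^2[CO₃²⁻] = (2s)^2(3.3×10⁻²)
(2s)^2 = 1.1×10⁻¹¹ / (3.3×10⁻²) = 3.3×10⁻¹⁰
s = 9.1×10⁻⁶ M

9.1×10⁻⁶ M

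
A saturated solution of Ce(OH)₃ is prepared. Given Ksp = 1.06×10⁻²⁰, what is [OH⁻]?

1.34×10⁻⁵ M

Ce(OH)₃(s) ⇌ Ce³⁺(aq) + 3 OH⁻(aq)
With molar solubility s: [Ce³⁺] = s, [OH⁻] = 3s.
Ksp = [Ce³⁺][OH⁻]^3 = s · (3s)^3 = 27s^4 = 1.06×10⁻²⁰
s = 4.45×10⁻⁶ mol/L
[OH⁻] = 3s = 1.34×10⁻⁵ mol/L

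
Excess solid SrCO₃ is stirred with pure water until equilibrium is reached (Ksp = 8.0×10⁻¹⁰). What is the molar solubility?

2.8×10⁻⁵ M

SrCO₃(s) ⇌ Sr²⁺(aq) + CO₃²⁻(aq)
With molar solubility s: [Sr²⁺] = s, [CO₃²⁻] = s.
Ksp = [Sr²⁺][CO₃²⁻] = s · s = s^2
s^2 = 8.0×10⁻¹⁰
s = 2.8×10⁻⁵ mol L⁻¹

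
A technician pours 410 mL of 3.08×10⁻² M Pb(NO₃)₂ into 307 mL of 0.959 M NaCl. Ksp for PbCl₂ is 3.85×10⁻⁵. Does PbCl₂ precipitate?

The combined volume is 717 mL.
[Pb²⁺] = (3.08×10⁻²)(410)/717 = 1.76×10⁻² M
[Cl⁻] = (0.959)(307)/717 = 0.411 M
Q = [Pb²⁺][Cl⁻]^2 = 2.97×10⁻³
Q = 2.97×10⁻³ > Ksp = 3.85×10⁻⁵, so the solution is supersaturated and PbCl₂ precipitates.

Yes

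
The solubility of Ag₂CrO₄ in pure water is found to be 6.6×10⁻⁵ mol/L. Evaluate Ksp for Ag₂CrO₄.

Ag₂CrO₄(s) ⇌ 2 Ag⁺(aq) + CrO₄²⁻(aq)
If s mol/L of Ag₂CrO₄ dissolves, [Ag⁺] = 2s and [CrO₄²⁻] = s.
Ksp = [Ag⁺]^2[CrO₄²⁻] = (2s)^2 · s = 4s^3
Ksp = 4 × (6.6×10⁻⁵)^3 = 1.1×10⁻¹²

Ksp = 1.1×10⁻¹²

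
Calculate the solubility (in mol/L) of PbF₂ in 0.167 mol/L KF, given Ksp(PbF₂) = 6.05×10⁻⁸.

2.17×10⁻⁶ M

PbF₂(s) ⇌ Pb²⁺(aq) + 2 F⁻(aq)
Let s be the solubility of PbF₂ here. The common ion gives [F⁻] ≈ 0.167 mol/L, and [Pb²⁺] = s.
Ksp = [Pb²⁺][F⁻]^2 = s(0.167)^2
s = 6.05×10⁻⁸ / (0.167)^2 = 2.17×10⁻⁶
s = 2.17×10⁻⁶ mol/L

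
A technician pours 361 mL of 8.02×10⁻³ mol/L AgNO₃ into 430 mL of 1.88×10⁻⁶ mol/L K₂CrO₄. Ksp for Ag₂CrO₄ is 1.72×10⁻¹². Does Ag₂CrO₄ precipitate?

Yes

After mixing, V = 361 mL + 430 mL = 791 mL.
[Ag⁺] = (8.02×10⁻³)(361)/791 = 3.66×10⁻³ mol/L
[CrO₄²⁻] = (1.88×10⁻⁶)(430)/791 = 1.02×10⁻⁶ mol/L
Q = [Ag⁺]^2[CrO₄²⁻] = 1.37×10⁻¹¹
Since Q (1.37×10⁻¹¹) exceeds Ksp (1.72×10⁻¹²), Ag₂CrO₄ will precipitate.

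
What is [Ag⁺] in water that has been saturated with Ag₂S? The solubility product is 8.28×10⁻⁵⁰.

Ag₂S(s) ⇌ 2 Ag⁺(aq) + S²⁻(aq)
Let s be the molar solubility. Then [Ag⁺] = 2s and [S²⁻] = s.
Ksp = [Ag⁺]^2[S²⁻] = (2s)^2 · s = 4s^3 = 8.28×10⁻⁵⁰
s = 2.75×10⁻¹⁷ M
[Ag⁺] = 2s = 5.49×10⁻¹⁷ M

5.49×10⁻¹⁷ M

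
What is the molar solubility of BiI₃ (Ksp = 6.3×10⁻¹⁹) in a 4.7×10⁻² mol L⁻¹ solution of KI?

6.1×10⁻¹⁵ M

BiI₃(s) ⇌ Bi³⁺(aq) + 3 I⁻(aq)
The solution already contains I⁻ at 4.7×10⁻² mol L⁻¹. Let s be the molar solubility of BiI₃.
[I⁻] ≈ 4.7×10⁻² mol L⁻¹ (common ion dominates); [Bi³⁺] = s.
Ksp = [Bi³⁺][I⁻]^3 = s(4.7×10⁻²)^3
s = 6.3×10⁻¹⁹ / (4.7×10⁻²)^3 = 6.1×10⁻¹⁵
s = 6.1×10⁻¹⁵ mol L⁻¹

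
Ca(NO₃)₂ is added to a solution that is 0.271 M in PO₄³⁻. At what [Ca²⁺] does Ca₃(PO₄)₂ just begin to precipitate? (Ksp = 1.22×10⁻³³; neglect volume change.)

A salt starts to precipitate once the ion product Q reaches its Ksp.
Ca₃(PO₄)₂(s) ⇌ 3 Ca²⁺(aq) + 2 PO₄³⁻(aq)
Ksp = [Ca²⁺]^3[PO₄³⁻]^2 = [Ca²⁺]^3(0.271)^2
[Ca²⁺]^3 = 1.22×10⁻³³ / (0.271)^2 = 1.66×10⁻³²
[Ca²⁺] = 2.55×10⁻¹¹ M

2.55×10⁻¹¹ M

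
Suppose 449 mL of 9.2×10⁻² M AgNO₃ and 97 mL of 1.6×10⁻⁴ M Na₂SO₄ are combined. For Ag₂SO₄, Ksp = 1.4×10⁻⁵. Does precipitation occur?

After mixing, V = 449 mL + 97 mL = 546 mL.
[Ag⁺] = (9.2×10⁻²)(449)/546 = 7.6×10⁻² M
[SO₄²⁻] = (1.6×10⁻⁴)(97)/546 = 2.8×10⁻⁵ M
Q = [Ag⁺]^2[SO₄²⁻] = 1.6×10⁻⁷
Since Q (1.6×10⁻⁷) is less than Ksp (1.4×10⁻⁵), no Ag₂SO₄ precipitates.

No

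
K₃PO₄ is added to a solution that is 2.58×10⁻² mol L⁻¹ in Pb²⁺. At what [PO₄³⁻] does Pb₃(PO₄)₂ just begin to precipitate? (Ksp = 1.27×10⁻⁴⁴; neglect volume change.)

2.72×10⁻²⁰ M

The threshold for precipitation is Q = Ksp.
Pb₃(PO₄)₂(s) ⇌ 3 Pb²⁺(aq) + 2 PO₄³⁻(aq)
Ksp = [Pb²⁺]^3[PO₄³⁻]^2 = [PO₄³⁻]^2(2.58×10⁻²)^3
[PO₄³⁻]^2 = 1.27×10⁻⁴⁴ / (2.58×10⁻²)^3 = 7.40×10⁻⁴⁰
[PO₄³⁻] = 2.72×10⁻²⁰ mol L⁻¹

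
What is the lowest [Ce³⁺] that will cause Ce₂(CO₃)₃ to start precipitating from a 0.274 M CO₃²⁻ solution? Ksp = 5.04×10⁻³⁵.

4.95×10⁻¹⁷ M

Precipitation begins when Q = Ksp.
Ce₂(CO₃)₃(s) ⇌ 2 Ce³⁺(aq) + 3 CO₃²⁻(aq)
Ksp = [Ce³⁺]^2[CO₃²⁻]^3 = [Ce³⁺]^2(0.274)^3
[Ce³⁺]^2 = 5.04×10⁻³⁵ / (0.274)^3 = 2.45×10⁻³³
[Ce³⁺] = 4.95×10⁻¹⁷ M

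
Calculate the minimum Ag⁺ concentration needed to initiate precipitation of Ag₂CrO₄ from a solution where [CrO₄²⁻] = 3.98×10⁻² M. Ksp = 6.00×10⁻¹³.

The threshold for precipitation is Q = Ksp.
Ag₂CrO₄(s) ⇌ 2 Ag⁺(aq) + CrO₄²⁻(aq)
Ksp = [Ag⁺]^2[CrO₄²⁻] = [Ag⁺]^2(3.98×10⁻²)
[Ag⁺]^2 = 6.00×10⁻¹³ / (3.98×10⁻²) = 1.51×10⁻¹¹
[Ag⁺] = 3.88×10⁻⁶ M

3.88×10⁻⁶ M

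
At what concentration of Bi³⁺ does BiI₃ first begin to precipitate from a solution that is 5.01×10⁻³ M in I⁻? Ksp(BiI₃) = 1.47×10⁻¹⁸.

Each salt precipitates once Q = Ksp for that salt.
BiI₃(s) ⇌ Bi³⁺(aq) + 3 I⁻(aq)
Ksp = [Bi³⁺][I⁻]^3 = [Bi³⁺](5.01×10⁻³)^3
[Bi³⁺] = 1.47×10⁻¹⁸ / (5.01×10⁻³)^3 = 1.17×10⁻¹¹
[Bi³⁺] = 1.17×10⁻¹¹ M

1.17×10⁻¹¹ M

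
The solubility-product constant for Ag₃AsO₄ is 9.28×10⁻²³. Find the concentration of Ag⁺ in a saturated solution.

4.08×10⁻⁶ M

Ag₃AsO₄(s) ⇌ 3 Ag⁺(aq) + AsO₄³⁻(aq)
Let s be the molar solubility. Then [Ag⁺] = 3s and [AsO₄³⁻] = s.
Ksp = [Ag⁺]^3[AsO₄³⁻] = (3s)^3 · s = 27s^4 = 9.28×10⁻²³
s = 1.36×10⁻⁶ mol L⁻¹
[Ag⁺] = 3s = 4.08×10⁻⁶ mol L⁻¹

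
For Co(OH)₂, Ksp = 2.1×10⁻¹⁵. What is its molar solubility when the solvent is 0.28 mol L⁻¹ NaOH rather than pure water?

Co(OH)₂(s) ⇌ Co²⁺(aq) + 2 OH⁻(aq)
The solution already contains OH⁻ at 0.28 mol L⁻¹. Let s be the molar solubility of Co(OH)₂.
[OH⁻] ≈ 0.28 mol L⁻¹ (common ion dominates); [Co²⁺] = s.
Ksp = [Co²⁺][OH⁻]^2 = s(0.28)^2
s = 2.1×10⁻¹⁵ / (0.28)^2 = 2.7×10⁻¹⁴
s = 2.7×10⁻¹⁴ mol L⁻¹

2.7×10⁻¹⁴ M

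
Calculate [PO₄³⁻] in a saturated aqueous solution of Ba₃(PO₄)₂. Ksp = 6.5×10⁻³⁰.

Ba₃(PO₄)₂(s) ⇌ 3 Ba²⁺(aq) + 2 PO₄³⁻(aq)
If s mol/L of Ba₃(PO₄)₂ dissolves, [Ba²⁺] = 3s and [PO₄³⁻] = 2s.
Ksp = [Ba²⁺]^3[PO₄³⁻]^2 = (3s)^3 · (2s)^2 = 108s^5 = 6.5×10⁻³⁰
s = 5.7×10⁻⁷ mol/L
[PO₄³⁻] = 2s = 1.1×10⁻⁶ mol/L

1.1×10⁻⁶ M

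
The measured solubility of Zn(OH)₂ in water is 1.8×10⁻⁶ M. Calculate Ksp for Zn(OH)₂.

Zn(OH)₂(s) ⇌ Zn²⁺(aq) + 2 OH⁻(aq)
For each mole of Zn(OH)₂ that dissolves per liter, [Zn²⁺] = s and [OH⁻] = 2s; let s denote this solubility.
Ksp = [Zn²⁺][OH⁻]^2 = s · (2s)^2 = 4s^3
Ksp = 4 × (1.8×10⁻⁶)^3 = 2.3×10⁻¹⁷

Ksp = 2.3×10⁻¹⁷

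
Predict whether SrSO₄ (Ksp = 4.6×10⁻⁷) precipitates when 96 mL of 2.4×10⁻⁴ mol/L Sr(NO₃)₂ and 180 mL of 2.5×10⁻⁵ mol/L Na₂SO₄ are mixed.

After mixing, V = 96 mL + 180 mL = 276 mL.
[Sr²⁺] = (2.4×10⁻⁴)(96)/276 = 8.3×10⁻⁵ mol/L
[SO₄²⁻] = (2.5×10⁻⁵)(180)/276 = 1.6×10⁻⁵ mol/L
Q = [Sr²⁺][SO₄²⁻] = 1.4×10⁻⁹
Since Q (1.4×10⁻⁹) is less than Ksp (4.6×10⁻⁷), no SrSO₄ precipitates.

No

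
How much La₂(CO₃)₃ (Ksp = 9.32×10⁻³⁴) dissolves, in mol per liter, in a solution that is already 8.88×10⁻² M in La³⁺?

1.64×10⁻¹¹ M

La₂(CO₃)₃(s) ⇌ 2 La³⁺(aq) + 3 CO₃²⁻(aq)
Let s be the solubility of La₂(CO₃)₃ here. The common ion gives [La³⁺] ≈ 8.88×10⁻² M, and [CO₃²⁻] = 3s.
Ksp = [La³⁺]^2[CO₃²⁻]^3 = (8.88×10⁻²)^2(3s)^3
(3s)^3 = 9.32×10⁻³⁴ / (8.88×10⁻²)^2 = 1.18×10⁻³¹
s = 1.64×10⁻¹¹ M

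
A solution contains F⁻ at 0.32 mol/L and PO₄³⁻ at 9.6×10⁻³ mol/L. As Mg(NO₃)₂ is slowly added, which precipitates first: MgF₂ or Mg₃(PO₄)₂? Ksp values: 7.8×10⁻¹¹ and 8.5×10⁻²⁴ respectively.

MgF₂

Each salt precipitates once Q = Ksp for that salt.
For MgF₂: [Mg²⁺] = (Ksp/[F⁻]^2) = 7.6×10⁻¹⁰ mol/L
For Mg₃(PO₄)₂: [Mg²⁺] = (Ksp/[PO₄³⁻]^2)^(1/3) = 4.5×10⁻⁷ mol/L
The smaller threshold [Mg²⁺] is reached first, so MgF₂ precipitates first.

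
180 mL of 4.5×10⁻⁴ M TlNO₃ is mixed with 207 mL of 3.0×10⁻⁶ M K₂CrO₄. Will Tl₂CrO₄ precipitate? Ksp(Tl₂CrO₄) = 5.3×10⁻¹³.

No

After mixing, V = 180 mL + 207 mL = 387 mL.
[Tl⁺] = (4.5×10⁻⁴)(180)/387 = 2.1×10⁻⁴ M
[CrO₄²⁻] = (3.0×10⁻⁶)(207)/387 = 1.6×10⁻⁶ M
Q = [Tl⁺]^2[CrO₄²⁻] = 7.0×10⁻¹⁴
Q < Ksp (7.0×10⁻¹⁴ vs 5.3×10⁻¹³); the solution remains unsaturated and no precipitate forms.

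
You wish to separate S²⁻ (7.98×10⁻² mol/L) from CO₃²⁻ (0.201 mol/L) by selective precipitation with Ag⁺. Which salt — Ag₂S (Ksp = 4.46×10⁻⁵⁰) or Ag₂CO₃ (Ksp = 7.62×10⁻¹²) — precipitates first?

Ag₂S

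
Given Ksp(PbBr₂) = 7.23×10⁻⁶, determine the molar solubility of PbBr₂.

1.22×10⁻² M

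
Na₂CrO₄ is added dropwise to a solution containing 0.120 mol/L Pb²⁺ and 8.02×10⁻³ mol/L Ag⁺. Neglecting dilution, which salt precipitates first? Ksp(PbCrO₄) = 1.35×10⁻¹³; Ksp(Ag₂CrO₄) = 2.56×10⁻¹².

PbCrO₄

Each salt precipitates once Q = Ksp for that salt.
For PbCrO₄: [CrO₄²⁻] = (Ksp/[Pb²⁺]) = 1.13×10⁻¹² mol/L
For Ag₂CrO₄: [CrO₄²⁻] = (Ksp/[Ag⁺]^2) = 3.98×10⁻⁸ mol/L
Since PbCrO₄ needs less CrO₄²⁻ to reach saturation, it precipitates first.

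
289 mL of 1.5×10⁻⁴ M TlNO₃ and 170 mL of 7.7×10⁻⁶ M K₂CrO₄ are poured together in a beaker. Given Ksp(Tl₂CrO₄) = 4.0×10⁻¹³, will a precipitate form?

Total volume after mixing = 289 + 170 = 459 mL.
[Tl⁺] = (1.5×10⁻⁴)(289)/459 = 9.4×10⁻⁵ M
[CrO₄²⁻] = (7.7×10⁻⁶)(170)/459 = 2.9×10⁻⁶ M
Q = [Tl⁺]^2[CrO₄²⁻] = 2.5×10⁻¹⁴
Since Q (2.5×10⁻¹⁴) is less than Ksp (4.0×10⁻¹³), no Tl₂CrO₄ precipitates.

No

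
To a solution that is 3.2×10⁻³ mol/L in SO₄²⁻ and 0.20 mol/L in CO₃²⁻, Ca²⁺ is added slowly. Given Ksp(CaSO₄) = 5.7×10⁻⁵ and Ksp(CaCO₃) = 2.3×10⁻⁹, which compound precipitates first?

CaCO₃

Precipitation of each salt begins when its ion product equals Ksp.
For CaSO₄: [Ca²⁺] = (Ksp/[SO₄²⁻]) = 1.8×10⁻² mol/L
For CaCO₃: [Ca²⁺] = (Ksp/[CO₃²⁻]) = 1.2×10⁻⁸ mol/L
The smaller threshold [Ca²⁺] is reached first, so CaCO₃ precipitates first.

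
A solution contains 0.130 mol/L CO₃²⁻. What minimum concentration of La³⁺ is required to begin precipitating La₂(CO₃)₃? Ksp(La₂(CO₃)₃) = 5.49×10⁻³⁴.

5.00×10⁻¹⁶ M

Precipitation begins when Q = Ksp.
La₂(CO₃)₃(s) ⇌ 2 La³⁺(aq) + 3 CO₃²⁻(aq)
Ksp = [La³⁺]^2[CO₃²⁻]^3 = [La³⁺]^2(0.130)^3
[La³⁺]^2 = 5.49×10⁻³⁴ / (0.130)^3 = 2.50×10⁻³¹
[La³⁺] = 5.00×10⁻¹⁶ mol/L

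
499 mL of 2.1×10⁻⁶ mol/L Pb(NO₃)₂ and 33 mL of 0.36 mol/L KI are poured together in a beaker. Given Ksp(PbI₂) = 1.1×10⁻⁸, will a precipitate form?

No

After mixing, V = 499 mL + 33 mL = 532 mL.
[Pb²⁺] = (2.1×10⁻⁶)(499)/532 = 2.0×10⁻⁶ mol/L
[I⁻] = (0.36)(33)/532 = 2.2×10⁻² mol/L
Q = [Pb²⁺][I⁻]^2 = 9.8×10⁻¹⁰
Q < Ksp (9.8×10⁻¹⁰ vs 1.1×10⁻⁸); the solution remains unsaturated and no precipitate forms.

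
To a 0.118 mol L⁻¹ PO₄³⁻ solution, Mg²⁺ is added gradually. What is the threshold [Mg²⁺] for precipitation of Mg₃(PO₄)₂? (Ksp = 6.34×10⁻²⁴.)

7.69×10⁻⁸ M

Precipitation of each salt begins when its ion product equals Ksp.
Mg₃(PO₄)₂(s) ⇌ 3 Mg²⁺(aq) + 2 PO₄³⁻(aq)
Ksp = [Mg²⁺]^3[PO₄³⁻]^2 = [Mg²⁺]^3(0.118)^2
[Mg²⁺]^3 = 6.34×10⁻²⁴ / (0.118)^2 = 4.55×10⁻²²
[Mg²⁺] = 7.69×10⁻⁸ mol L⁻¹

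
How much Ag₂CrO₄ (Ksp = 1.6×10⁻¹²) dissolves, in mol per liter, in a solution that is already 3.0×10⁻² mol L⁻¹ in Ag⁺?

Ag₂CrO₄(s) ⇌ 2 Ag⁺(aq) + CrO₄²⁻(aq)
With Ag⁺ already at 3.0×10⁻² mol L⁻¹ and s small, take [Ag⁺] ≈ 3.0×10⁻² mol L⁻¹ and [CrO₄²⁻] = s.
Ksp = [Ag⁺]^2[CrO₄²⁻] = (3.0×10⁻²)^2s
s = 1.6×10⁻¹² / (3.0×10⁻²)^2 = 1.8×10⁻⁹
s = 1.8×10⁻⁹ mol L⁻¹

1.8×10⁻⁹ M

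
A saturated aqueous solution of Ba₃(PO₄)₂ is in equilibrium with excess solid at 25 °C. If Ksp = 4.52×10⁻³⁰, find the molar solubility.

5.30×10⁻⁷ M

Ba₃(PO₄)₂(s) ⇌ 3 Ba²⁺(aq) + 2 PO₄³⁻(aq)
Let s be the molar solubility. Then [Ba²⁺] = 3s and [PO₄³⁻] = 2s.
Ksp = [Ba²⁺]^3[PO₄³⁻]^2 = (3s)^3 · (2s)^2 = 108s^5
108s^5 = 4.52×10⁻³⁰  ⇒  s^5 = 4.19×10⁻³²
s = (4.19×10⁻³²)^(1/5) = 5.30×10⁻⁷ M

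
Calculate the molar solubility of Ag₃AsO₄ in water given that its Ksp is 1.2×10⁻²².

1.5×10⁻⁶ M

Ag₃AsO₄(s) ⇌ 3 Ag⁺(aq) + AsO₄³⁻(aq)
For each mole of Ag₃AsO₄ that dissolves per liter, [Ag⁺] = 3s and [AsO₄³⁻] = s; let s denote this solubility.
Ksp = [Ag⁺]^3[AsO₄³⁻] = (3s)^3 · s = 27s^4
27s^4 = 1.2×10⁻²²  ⇒  s^4 = 4.4×10⁻²⁴
Taking the 4th root, s = 1.5×10⁻⁶ mol/L.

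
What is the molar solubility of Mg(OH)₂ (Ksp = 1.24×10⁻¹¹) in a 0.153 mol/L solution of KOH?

5.30×10⁻¹⁰ M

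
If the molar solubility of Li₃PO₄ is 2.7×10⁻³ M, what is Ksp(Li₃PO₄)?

Ksp = 1.4×10⁻⁹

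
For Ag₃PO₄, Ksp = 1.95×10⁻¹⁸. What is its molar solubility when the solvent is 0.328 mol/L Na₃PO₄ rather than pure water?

Ag₃PO₄(s) ⇌ 3 Ag⁺(aq) + PO₄³⁻(aq)
Let s be the solubility of Ag₃PO₄ here. The common ion gives [PO₄³⁻] ≈ 0.328 mol/L, and [Ag⁺] = 3s.
Ksp = [Ag⁺]^3[PO₄³⁻] = (3s)^3(0.328)
(3s)^3 = 1.95×10⁻¹⁸ / (0.328) = 5.95×10⁻¹⁸
s = 6.04×10⁻⁷ mol/L

6.04×10⁻⁷ M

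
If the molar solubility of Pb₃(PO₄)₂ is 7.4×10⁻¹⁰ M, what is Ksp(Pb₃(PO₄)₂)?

Pb₃(PO₄)₂(s) ⇌ 3 Pb²⁺(aq) + 2 PO₄³⁻(aq)
Let s be the molar solubility. Then [Pb²⁺] = 3s and [PO₄³⁻] = 2s.
Ksp = [Pb²⁺]^3[PO₄³⁻]^2 = (3s)^3 · (2s)^2 = 108s^5
Ksp = 108 × (7.4×10⁻¹⁰)^5 = 2.4×10⁻⁴⁴

Ksp = 2.4×10⁻⁴⁴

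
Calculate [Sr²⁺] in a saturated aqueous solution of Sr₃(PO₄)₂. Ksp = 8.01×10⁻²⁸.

4.48×10⁻⁶ M

Sr₃(PO₄)₂(s) ⇌ 3 Sr²⁺(aq) + 2 PO₄³⁻(aq)
With molar solubility s: [Sr²⁺] = 3s, [PO₄³⁻] = 2s.
Ksp = [Sr²⁺]^3[PO₄³⁻]^2 = (3s)^3 · (2s)^2 = 108s^5 = 8.01×10⁻²⁸
s = 1.49×10⁻⁶ mol L⁻¹
[Sr²⁺] = 3s = 4.48×10⁻⁶ mol L⁻¹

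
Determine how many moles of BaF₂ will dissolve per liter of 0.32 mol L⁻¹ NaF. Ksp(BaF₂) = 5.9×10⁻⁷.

5.8×10⁻⁶ M

BaF₂(s) ⇌ Ba²⁺(aq) + 2 F⁻(aq)
The solution already contains F⁻ at 0.32 mol L⁻¹. Let s be the molar solubility of BaF₂.
[F⁻] ≈ 0.32 mol L⁻¹ (common ion dominates); [Ba²⁺] = s.
Ksp = [Ba²⁺][F⁻]^2 = s(0.32)^2
s = 5.9×10⁻⁷ / (0.32)^2 = 5.8×10⁻⁶
s = 5.8×10⁻⁶ mol L⁻¹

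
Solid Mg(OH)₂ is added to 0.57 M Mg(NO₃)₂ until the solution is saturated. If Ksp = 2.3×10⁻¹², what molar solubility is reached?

1.0×10⁻⁶ M

Mg(OH)₂(s) ⇌ Mg²⁺(aq) + 2 OH⁻(aq)
Let s be the solubility of Mg(OH)₂ here. The common ion gives [Mg²⁺] ≈ 0.57 M, and [OH⁻] = 2s.
Ksp = [Mg²⁺][OH⁻]^2 = (0.57)(2s)^2
(2s)^2 = 2.3×10⁻¹² / (0.57) = 4.0×10⁻¹²
s = 1.0×10⁻⁶ M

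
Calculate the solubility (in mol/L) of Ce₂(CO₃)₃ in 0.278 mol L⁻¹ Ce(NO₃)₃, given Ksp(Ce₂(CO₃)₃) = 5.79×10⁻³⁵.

Ce₂(CO₃)₃(s) ⇌ 2 Ce³⁺(aq) + 3 CO₃²⁻(aq)
With Ce³⁺ already at 0.278 mol L⁻¹ and s small, take [Ce³⁺] ≈ 0.278 mol L⁻¹ and [CO₃²⁻] = 3s.
Ksp = [Ce³⁺]^2[CO₃²⁻]^3 = (0.278)^2(3s)^3
(3s)^3 = 5.79×10⁻³⁵ / (0.278)^2 = 7.49×10⁻³⁴
s = 3.03×10⁻¹² mol L⁻¹

3.03×10⁻¹² M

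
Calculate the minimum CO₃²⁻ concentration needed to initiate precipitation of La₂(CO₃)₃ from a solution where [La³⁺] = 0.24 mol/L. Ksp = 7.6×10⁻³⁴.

A salt starts to precipitate once the ion product Q reaches its Ksp.
La₂(CO₃)₃(s) ⇌ 2 La³⁺(aq) + 3 CO₃²⁻(aq)
Ksp = [La³⁺]^2[CO₃²⁻]^3 = [CO₃²⁻]^3(0.24)^2
[CO₃²⁻]^3 = 7.6×10⁻³⁴ / (0.24)^2 = 1.3×10⁻³²
[CO₃²⁻] = 2.4×10⁻¹¹ mol/L

2.4×10⁻¹¹ M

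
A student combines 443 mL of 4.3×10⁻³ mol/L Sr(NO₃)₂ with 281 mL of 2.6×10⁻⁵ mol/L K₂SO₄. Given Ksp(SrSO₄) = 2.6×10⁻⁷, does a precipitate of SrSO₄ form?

No

After mixing, V = 443 mL + 281 mL = 724 mL.
[Sr²⁺] = (4.3×10⁻³)(443)/724 = 2.6×10⁻³ mol/L
[SO₄²⁻] = (2.6×10⁻⁵)(281)/724 = 1.0×10⁻⁵ mol/L
Q = [Sr²⁺][SO₄²⁻] = 2.7×10⁻⁸
Q = 2.7×10⁻⁸ < Ksp = 2.6×10⁻⁷, so the solution is unsaturated and no precipitate forms.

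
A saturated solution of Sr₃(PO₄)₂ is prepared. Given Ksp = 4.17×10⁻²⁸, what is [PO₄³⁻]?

Sr₃(PO₄)₂(s) ⇌ 3 Sr²⁺(aq) + 2 PO₄³⁻(aq)
If s mol/L of Sr₃(PO₄)₂ dissolves, [Sr²⁺] = 3s and [PO₄³⁻] = 2s.
Ksp = [Sr²⁺]^3[PO₄³⁻]^2 = (3s)^3 · (2s)^2 = 108s^5 = 4.17×10⁻²⁸
s = 1.31×10⁻⁶ mol L⁻¹
[PO₄³⁻] = 2s = 2.62×10⁻⁶ mol L⁻¹

2.62×10⁻⁶ M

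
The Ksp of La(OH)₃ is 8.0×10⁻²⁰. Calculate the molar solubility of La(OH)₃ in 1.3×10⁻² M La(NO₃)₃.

6.1×10⁻⁷ M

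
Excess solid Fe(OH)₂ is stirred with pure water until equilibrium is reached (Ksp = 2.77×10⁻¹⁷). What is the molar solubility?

Fe(OH)₂(s) ⇌ Fe²⁺(aq) + 2 OH⁻(aq)
If s mol/L of Fe(OH)₂ dissolves, [Fe²⁺] = s and [OH⁻] = 2s.
Ksp = [Fe²⁺][OH⁻]^2 = s · (2s)^2 = 4s^3
4s^3 = 2.77×10⁻¹⁷  ⇒  s^3 = 6.93×10⁻¹⁸
s = 1.91×10⁻⁶ mol/L

1.91×10⁻⁶ M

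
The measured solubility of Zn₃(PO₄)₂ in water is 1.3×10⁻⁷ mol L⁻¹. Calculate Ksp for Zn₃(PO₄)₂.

Ksp = 4.0×10⁻³³

Zn₃(PO₄)₂(s) ⇌ 3 Zn²⁺(aq) + 2 PO₄³⁻(aq)
Let s be the molar solubility. Then [Zn²⁺] = 3s and [PO₄³⁻] = 2s.
Ksp = [Zn²⁺]^3[PO₄³⁻]^2 = (3s)^3 · (2s)^2 = 108s^5
Ksp = 108 × (1.3×10⁻⁷)^5 = 4.0×10⁻³³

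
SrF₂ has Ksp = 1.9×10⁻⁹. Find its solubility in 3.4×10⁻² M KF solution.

1.6×10⁻⁶ M

SrF₂(s) ⇌ Sr²⁺(aq) + 2 F⁻(aq)
Let s be the solubility of SrF₂ here. The common ion gives [F⁻] ≈ 3.4×10⁻² M, and [Sr²⁺] = s.
Ksp = [Sr²⁺][F⁻]^2 = s(3.4×10⁻²)^2
s = 1.9×10⁻⁹ / (3.4×10⁻²)^2 = 1.6×10⁻⁶
s = 1.6×10⁻⁶ M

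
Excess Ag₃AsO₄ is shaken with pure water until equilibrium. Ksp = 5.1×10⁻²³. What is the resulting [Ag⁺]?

3.5×10⁻⁶ M

Ag₃AsO₄(s) ⇌ 3 Ag⁺(aq) + AsO₄³⁻(aq)
Call the molar solubility s, so that [Ag⁺] = 3s and [AsO₄³⁻] = s.
Ksp = [Ag⁺]^3[AsO₄³⁻] = (3s)^3 · s = 27s^4 = 5.1×10⁻²³
s = 1.2×10⁻⁶ M
[Ag⁺] = 3s = 3.5×10⁻⁶ M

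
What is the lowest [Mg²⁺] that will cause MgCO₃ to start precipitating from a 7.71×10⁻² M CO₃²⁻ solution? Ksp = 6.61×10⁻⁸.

Each salt precipitates once Q = Ksp for that salt.
MgCO₃(s) ⇌ Mg²⁺(aq) + CO₃²⁻(aq)
Ksp = [Mg²⁺][CO₃²⁻] = [Mg²⁺](7.71×10⁻²)
[Mg²⁺] = 6.61×10⁻⁸ / (7.71×10⁻²) = 8.57×10⁻⁷
[Mg²⁺] = 8.57×10⁻⁷ M

8.57×10⁻⁷ M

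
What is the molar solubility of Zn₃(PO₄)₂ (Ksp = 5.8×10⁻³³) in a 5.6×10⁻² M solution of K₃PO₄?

Zn₃(PO₄)₂(s) ⇌ 3 Zn²⁺(aq) + 2 PO₄³⁻(aq)
With PO₄³⁻ already at 5.6×10⁻² M and s small, take [PO₄³⁻] ≈ 5.6×10⁻² M and [Zn²⁺] = 3s.
Ksp = [Zn²⁺]^3[PO₄³⁻]^2 = (3s)^3(5.6×10⁻²)^2
(3s)^3 = 5.8×10⁻³³ / (5.6×10⁻²)^2 = 1.8×10⁻³⁰
s = 4.1×10⁻¹¹ M

4.1×10⁻¹¹ M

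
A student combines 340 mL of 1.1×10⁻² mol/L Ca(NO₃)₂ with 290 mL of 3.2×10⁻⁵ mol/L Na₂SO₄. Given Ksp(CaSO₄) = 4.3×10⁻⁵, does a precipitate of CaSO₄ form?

The combined volume is 630 mL.
[Ca²⁺] = (1.1×10⁻²)(340)/630 = 5.9×10⁻³ mol/L
[SO₄²⁻] = (3.2×10⁻⁵)(290)/630 = 1.5×10⁻⁵ mol/L
Q = [Ca²⁺][SO₄²⁻] = 8.7×10⁻⁸
Q < Ksp (8.7×10⁻⁸ vs 4.3×10⁻⁵); the solution remains unsaturated and no precipitate forms.

No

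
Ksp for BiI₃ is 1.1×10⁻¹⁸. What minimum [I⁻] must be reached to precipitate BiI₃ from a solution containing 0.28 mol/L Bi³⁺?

1.6×10⁻⁶ M

Each salt precipitates once Q = Ksp for that salt.
BiI₃(s) ⇌ Bi³⁺(aq) + 3 I⁻(aq)
Ksp = [Bi³⁺][I⁻]^3 = [I⁻]^3(0.28)
[I⁻]^3 = 1.1×10⁻¹⁸ / (0.28) = 3.9×10⁻¹⁸
[I⁻] = 1.6×10⁻⁶ mol/L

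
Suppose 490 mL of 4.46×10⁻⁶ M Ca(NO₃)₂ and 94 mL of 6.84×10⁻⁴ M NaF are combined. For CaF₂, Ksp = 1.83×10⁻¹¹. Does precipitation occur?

The combined volume is 584 mL.
[Ca²⁺] = (4.46×10⁻⁶)(490)/584 = 3.74×10⁻⁶ M
[F⁻] = (6.84×10⁻⁴)(94)/584 = 1.10×10⁻⁴ M
Q = [Ca²⁺][F⁻]^2 = 4.54×10⁻¹⁴
Q = 4.54×10⁻¹⁴ < Ksp = 1.83×10⁻¹¹, so the solution is unsaturated and no precipitate forms.

No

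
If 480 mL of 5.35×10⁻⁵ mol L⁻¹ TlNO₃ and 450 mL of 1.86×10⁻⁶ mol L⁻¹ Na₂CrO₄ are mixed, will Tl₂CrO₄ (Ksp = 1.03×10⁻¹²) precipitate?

No

The combined volume is 930 mL.
[Tl⁺] = (5.35×10⁻⁵)(480)/930 = 2.76×10⁻⁵ mol L⁻¹
[CrO₄²⁻] = (1.86×10⁻⁶)(450)/930 = 9.00×10⁻⁷ mol L⁻¹
Q = [Tl⁺]^2[CrO₄²⁻] = 6.86×10⁻¹⁶
Q = 6.86×10⁻¹⁶ < Ksp = 1.03×10⁻¹², so the solution is unsaturated and no precipitate forms.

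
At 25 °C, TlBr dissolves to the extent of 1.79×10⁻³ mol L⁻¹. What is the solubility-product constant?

Ksp = 3.20×10⁻⁶

TlBr(s) ⇌ Tl⁺(aq) + Br⁻(aq)
With molar solubility s: [Tl⁺] = s, [Br⁻] = s.
Ksp = [Tl⁺][Br⁻] = s · s = s^2
Ksp = (1.79×10⁻³)^2 = 3.20×10⁻⁶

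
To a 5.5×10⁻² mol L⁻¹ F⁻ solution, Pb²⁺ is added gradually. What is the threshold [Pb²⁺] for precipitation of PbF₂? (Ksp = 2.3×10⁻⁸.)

7.6×10⁻⁶ M

Precipitation of each salt begins when its ion product equals Ksp.
PbF₂(s) ⇌ Pb²⁺(aq) + 2 F⁻(aq)
Ksp = [Pb²⁺][F⁻]^2 = [Pb²⁺](5.5×10⁻²)^2
[Pb²⁺] = 2.3×10⁻⁸ / (5.5×10⁻²)^2 = 7.6×10⁻⁶
[Pb²⁺] = 7.6×10⁻⁶ mol L⁻¹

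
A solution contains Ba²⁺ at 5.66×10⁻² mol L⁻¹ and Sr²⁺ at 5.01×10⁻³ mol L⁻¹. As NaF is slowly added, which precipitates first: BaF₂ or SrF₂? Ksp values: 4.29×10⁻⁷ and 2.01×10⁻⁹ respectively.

SrF₂

A salt starts to precipitate once the ion product Q reaches its Ksp.
For BaF₂: [F⁻] = (Ksp/[Ba²⁺])^(1/2) = 2.75×10⁻³ mol L⁻¹
For SrF₂: [F⁻] = (Ksp/[Sr²⁺])^(1/2) = 6.33×10⁻⁴ mol L⁻¹
Since SrF₂ needs less F⁻ to reach saturation, it precipitates first.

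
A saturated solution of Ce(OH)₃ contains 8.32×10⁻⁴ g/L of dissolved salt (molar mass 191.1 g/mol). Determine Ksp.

Molar solubility s = (8.32×10⁻⁴ g/L) / (191.1 g/mol) = 4.3537×10⁻⁶ mol/L
Ce(OH)₃(s) ⇌ Ce³⁺(aq) + 3 OH⁻(aq)
Let s be the molar solubility. Then [Ce³⁺] = s and [OH⁻] = 3s.
Ksp = [Ce³⁺][OH⁻]^3 = s · (3s)^3 = 27s^4
Ksp = 27 × (4.3537×10⁻⁶)^4 = 9.70×10⁻²¹

Ksp = 9.70×10⁻²¹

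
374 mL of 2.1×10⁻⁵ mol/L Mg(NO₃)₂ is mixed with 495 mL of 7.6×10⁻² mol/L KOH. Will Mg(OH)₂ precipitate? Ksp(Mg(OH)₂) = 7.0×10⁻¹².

Yes

The combined volume is 869 mL.
[Mg²⁺] = (2.1×10⁻⁵)(374)/869 = 9.0×10⁻⁶ mol/L
[OH⁻] = (7.6×10⁻²)(495)/869 = 4.3×10⁻² mol/L
Q = [Mg²⁺][OH⁻]^2 = 1.7×10⁻⁸
Q = 1.7×10⁻⁸ > Ksp = 7.0×10⁻¹², so the solution is supersaturated and Mg(OH)₂ precipitates.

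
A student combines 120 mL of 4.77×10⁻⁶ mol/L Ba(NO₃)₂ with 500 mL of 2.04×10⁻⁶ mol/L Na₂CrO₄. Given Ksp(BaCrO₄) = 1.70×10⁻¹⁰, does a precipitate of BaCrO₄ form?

No

Total volume after mixing = 120 + 500 = 620 mL.
[Ba²⁺] = (4.77×10⁻⁶)(120)/620 = 9.23×10⁻⁷ mol/L
[CrO₄²⁻] = (2.04×10⁻⁶)(500)/620 = 1.65×10⁻⁶ mol/L
Q = [Ba²⁺][CrO₄²⁻] = 1.52×10⁻¹²
Q < Ksp (1.52×10⁻¹² vs 1.70×10⁻¹⁰); the solution remains unsaturated and no precipitate forms.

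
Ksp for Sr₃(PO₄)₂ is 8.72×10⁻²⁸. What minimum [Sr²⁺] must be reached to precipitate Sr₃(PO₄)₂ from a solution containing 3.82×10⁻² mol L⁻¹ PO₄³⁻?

Precipitation begins when Q = Ksp.
Sr₃(PO₄)₂(s) ⇌ 3 Sr²⁺(aq) + 2 PO₄³⁻(aq)
Ksp = [Sr²⁺]^3[PO₄³⁻]^2 = [Sr²⁺]^3(3.82×10⁻²)^2
[Sr²⁺]^3 = 8.72×10⁻²⁸ / (3.82×10⁻²)^2 = 5.98×10⁻²⁵
[Sr²⁺] = 8.42×10⁻⁹ mol L⁻¹

8.42×10⁻⁹ M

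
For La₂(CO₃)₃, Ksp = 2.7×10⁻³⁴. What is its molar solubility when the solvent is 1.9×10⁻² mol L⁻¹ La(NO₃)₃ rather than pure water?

3.0×10⁻¹¹ M

La₂(CO₃)₃(s) ⇌ 2 La³⁺(aq) + 3 CO₃²⁻(aq)
La³⁺ is already present at 1.9×10⁻² mol L⁻¹. If s mol/L of La₂(CO₃)₃ dissolves, [CO₃²⁻] = 3s while [La³⁺] ≈ 1.9×10⁻² mol L⁻¹.
Ksp = [La³⁺]^2[CO₃²⁻]^3 = (1.9×10⁻²)^2(3s)^3
(3s)^3 = 2.7×10⁻³⁴ / (1.9×10⁻²)^2 = 7.5×10⁻³¹
s = 3.0×10⁻¹¹ mol L⁻¹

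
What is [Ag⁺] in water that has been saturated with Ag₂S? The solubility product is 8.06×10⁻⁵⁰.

Ag₂S(s) ⇌ 2 Ag⁺(aq) + S²⁻(aq)
Let s be the molar solubility. Then [Ag⁺] = 2s and [S²⁻] = s.
Ksp = [Ag⁺]^2[S²⁻] = (2s)^2 · s = 4s^3 = 8.06×10⁻⁵⁰
s = 2.72×10⁻¹⁷ mol L⁻¹
[Ag⁺] = 2s = 5.44×10⁻¹⁷ mol L⁻¹

5.44×10⁻¹⁷ M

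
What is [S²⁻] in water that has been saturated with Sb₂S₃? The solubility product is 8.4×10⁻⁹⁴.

Sb₂S₃(s) ⇌ 2 Sb³⁺(aq) + 3 S²⁻(aq)
With molar solubility s: [Sb³⁺] = 2s, [S²⁻] = 3s.
Ksp = [Sb³⁺]^2[S²⁻]^3 = (2s)^2 · (3s)^3 = 108s^5 = 8.4×10⁻⁹⁴
s = 9.5×10⁻²⁰ mol/L
[S²⁻] = 3s = 2.9×10⁻¹⁹ mol/L

2.9×10⁻¹⁹ M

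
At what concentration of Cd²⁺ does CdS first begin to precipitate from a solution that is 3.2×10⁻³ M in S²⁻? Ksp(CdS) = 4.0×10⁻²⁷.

Each salt precipitates once Q = Ksp for that salt.
CdS(s) ⇌ Cd²⁺(aq) + S²⁻(aq)
Ksp = [Cd²⁺][S²⁻] = [Cd²⁺](3.2×10⁻³)
[Cd²⁺] = 4.0×10⁻²⁷ / (3.2×10⁻³) = 1.3×10⁻²⁴
[Cd²⁺] = 1.3×10⁻²⁴ M

1.3×10⁻²⁴ M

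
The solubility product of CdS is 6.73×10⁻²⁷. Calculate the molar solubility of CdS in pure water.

8.20×10⁻¹⁴ M

CdS(s) ⇌ Cd²⁺(aq) + S²⁻(aq)
Call the molar solubility s, so that [Cd²⁺] = s and [S²⁻] = s.
Ksp = [Cd²⁺][S²⁻] = s · s = s^2
s^2 = 6.73×10⁻²⁷
s = (6.73×10⁻²⁷)^(1/2) = 8.20×10⁻¹⁴ mol L⁻¹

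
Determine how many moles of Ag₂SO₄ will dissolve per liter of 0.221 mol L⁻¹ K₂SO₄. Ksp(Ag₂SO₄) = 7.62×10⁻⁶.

Ag₂SO₄(s) ⇌ 2 Ag⁺(aq) + SO₄²⁻(aq)
With SO₄²⁻ already at 0.221 mol L⁻¹ and s small, take [SO₄²⁻] ≈ 0.221 mol L⁻¹ and [Ag⁺] = 2s.
Ksp = [Ag⁺]^2[SO₄²⁻] = (2s)^2(0.221)
(2s)^2 = 7.62×10⁻⁶ / (0.221) = 3.45×10⁻⁵
s = 2.94×10⁻³ mol L⁻¹

2.94×10⁻³ M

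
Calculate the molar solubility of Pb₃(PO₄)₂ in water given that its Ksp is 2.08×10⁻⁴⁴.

7.19×10⁻¹⁰ M

Pb₃(PO₄)₂(s) ⇌ 3 Pb²⁺(aq) + 2 PO₄³⁻(aq)
If s mol/L of Pb₃(PO₄)₂ dissolves, [Pb²⁺] = 3s and [PO₄³⁻] = 2s.
Ksp = [Pb²⁺]^3[PO₄³⁻]^2 = (3s)^3 · (2s)^2 = 108s^5
108s^5 = 2.08×10⁻⁴⁴  ⇒  s^5 = 1.93×10⁻⁴⁶
s = (1.93×10⁻⁴⁶)^(1/5) = 7.19×10⁻¹⁰ mol L⁻¹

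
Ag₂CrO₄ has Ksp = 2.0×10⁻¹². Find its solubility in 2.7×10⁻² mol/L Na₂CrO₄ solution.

4.3×10⁻⁶ M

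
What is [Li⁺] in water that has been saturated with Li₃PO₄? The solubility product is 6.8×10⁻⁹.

Li₃PO₄(s) ⇌ 3 Li⁺(aq) + PO₄³⁻(aq)
Call the molar solubility s, so that [Li⁺] = 3s and [PO₄³⁻] = s.
Ksp = [Li⁺]^3[PO₄³⁻] = (3s)^3 · s = 27s^4 = 6.8×10⁻⁹
s = 4.0×10⁻³ mol L⁻¹
[Li⁺] = 3s = 1.2×10⁻² mol L⁻¹

1.2×10⁻² M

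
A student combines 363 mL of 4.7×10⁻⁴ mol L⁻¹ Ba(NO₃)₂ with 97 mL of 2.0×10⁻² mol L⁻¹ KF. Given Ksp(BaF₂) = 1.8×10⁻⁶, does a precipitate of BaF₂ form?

Total volume after mixing = 363 + 97 = 460 mL.
[Ba²⁺] = (4.7×10⁻⁴)(363)/460 = 3.7×10⁻⁴ mol L⁻¹
[F⁻] = (2.0×10⁻²)(97)/460 = 4.2×10⁻³ mol L⁻¹
Q = [Ba²⁺][F⁻]^2 = 6.6×10⁻⁹
Q < Ksp (6.6×10⁻⁹ vs 1.8×10⁻⁶); the solution remains unsaturated and no precipitate forms.

No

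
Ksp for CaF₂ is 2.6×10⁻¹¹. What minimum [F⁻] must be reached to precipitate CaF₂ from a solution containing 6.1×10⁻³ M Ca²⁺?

6.5×10⁻⁵ M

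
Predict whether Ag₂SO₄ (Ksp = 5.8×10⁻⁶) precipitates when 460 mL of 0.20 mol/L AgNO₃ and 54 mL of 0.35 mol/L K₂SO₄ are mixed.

Yes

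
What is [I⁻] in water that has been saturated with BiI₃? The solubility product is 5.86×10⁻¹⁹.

3.64×10⁻⁵ M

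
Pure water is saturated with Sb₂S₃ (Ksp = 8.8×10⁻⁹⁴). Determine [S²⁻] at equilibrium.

2.9×10⁻¹⁹ M

Sb₂S₃(s) ⇌ 2 Sb³⁺(aq) + 3 S²⁻(aq)
If s mol/L of Sb₂S₃ dissolves, [Sb³⁺] = 2s and [S²⁻] = 3s.
Ksp = [Sb³⁺]^2[S²⁻]^3 = (2s)^2 · (3s)^3 = 108s^5 = 8.8×10⁻⁹⁴
s = 9.6×10⁻²⁰ M
[S²⁻] = 3s = 2.9×10⁻¹⁹ M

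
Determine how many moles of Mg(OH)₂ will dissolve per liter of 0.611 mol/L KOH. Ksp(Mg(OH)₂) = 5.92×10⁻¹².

Mg(OH)₂(s) ⇌ Mg²⁺(aq) + 2 OH⁻(aq)
OH⁻ is already present at 0.611 mol/L. If s mol/L of Mg(OH)₂ dissolves, [Mg²⁺] = s while [OH⁻] ≈ 0.611 mol/L.
Ksp = [Mg²⁺][OH⁻]^2 = s(0.611)^2
s = 5.92×10⁻¹² / (0.611)^2 = 1.59×10⁻¹¹
s = 1.59×10⁻¹¹ mol/L

1.59×10⁻¹¹ M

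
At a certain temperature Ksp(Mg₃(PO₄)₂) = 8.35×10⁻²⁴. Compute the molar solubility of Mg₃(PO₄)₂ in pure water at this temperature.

Mg₃(PO₄)₂(s) ⇌ 3 Mg²⁺(aq) + 2 PO₄³⁻(aq)
For each mole of Mg₃(PO₄)₂ that dissolves per liter, [Mg²⁺] = 3s and [PO₄³⁻] = 2s; let s denote this solubility.
Ksp = [Mg²⁺]^3[PO₄³⁻]^2 = (3s)^3 · (2s)^2 = 108s^5
108s^5 = 8.35×10⁻²⁴  ⇒  s^5 = 7.73×10⁻²⁶
Taking the 5th root, s = 9.50×10⁻⁶ mol L⁻¹.

9.50×10⁻⁶ M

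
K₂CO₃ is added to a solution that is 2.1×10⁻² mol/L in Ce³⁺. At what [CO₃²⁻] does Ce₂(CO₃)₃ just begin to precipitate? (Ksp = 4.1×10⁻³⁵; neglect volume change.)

Each salt precipitates once Q = Ksp for that salt.
Ce₂(CO₃)₃(s) ⇌ 2 Ce³⁺(aq) + 3 CO₃²⁻(aq)
Ksp = [Ce³⁺]^2[CO₃²⁻]^3 = [CO₃²⁻]^3(2.1×10⁻²)^2
[CO₃²⁻]^3 = 4.1×10⁻³⁵ / (2.1×10⁻²)^2 = 9.3×10⁻³²
[CO₃²⁻] = 4.5×10⁻¹¹ mol/L

4.5×10⁻¹¹ M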